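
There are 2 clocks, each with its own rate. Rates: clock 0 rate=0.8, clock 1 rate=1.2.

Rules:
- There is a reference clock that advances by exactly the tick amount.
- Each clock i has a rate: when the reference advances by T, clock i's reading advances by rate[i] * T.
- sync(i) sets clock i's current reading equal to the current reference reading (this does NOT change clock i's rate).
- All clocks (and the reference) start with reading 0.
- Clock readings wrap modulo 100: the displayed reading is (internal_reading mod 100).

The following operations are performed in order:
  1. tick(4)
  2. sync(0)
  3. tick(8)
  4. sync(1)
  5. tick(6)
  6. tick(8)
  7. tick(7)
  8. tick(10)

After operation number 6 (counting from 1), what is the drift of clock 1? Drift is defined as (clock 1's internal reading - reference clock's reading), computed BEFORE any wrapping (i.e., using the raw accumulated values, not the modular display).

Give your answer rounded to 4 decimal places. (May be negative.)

After op 1 tick(4): ref=4.0000 raw=[3.2000 4.8000]
After op 2 sync(0): ref=4.0000 raw=[4.0000 4.8000]
After op 3 tick(8): ref=12.0000 raw=[10.4000 14.4000]
After op 4 sync(1): ref=12.0000 raw=[10.4000 12.0000]
After op 5 tick(6): ref=18.0000 raw=[15.2000 19.2000]
After op 6 tick(8): ref=26.0000 raw=[21.6000 28.8000]
Drift of clock 1 after op 6: 28.8000 - 26.0000 = 2.8000

Answer: 2.8000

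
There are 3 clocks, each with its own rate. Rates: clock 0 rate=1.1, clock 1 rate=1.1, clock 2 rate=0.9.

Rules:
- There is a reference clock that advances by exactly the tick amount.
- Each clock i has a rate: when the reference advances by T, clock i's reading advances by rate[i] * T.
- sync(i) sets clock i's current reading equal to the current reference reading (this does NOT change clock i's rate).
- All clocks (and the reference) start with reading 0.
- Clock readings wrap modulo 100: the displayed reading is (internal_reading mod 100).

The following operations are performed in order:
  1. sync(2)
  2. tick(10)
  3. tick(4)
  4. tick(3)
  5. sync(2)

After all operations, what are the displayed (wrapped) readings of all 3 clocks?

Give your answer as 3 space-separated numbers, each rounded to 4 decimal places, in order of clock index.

After op 1 sync(2): ref=0.0000 raw=[0.0000 0.0000 0.0000]
After op 2 tick(10): ref=10.0000 raw=[11.0000 11.0000 9.0000]
After op 3 tick(4): ref=14.0000 raw=[15.4000 15.4000 12.6000]
After op 4 tick(3): ref=17.0000 raw=[18.7000 18.7000 15.3000]
After op 5 sync(2): ref=17.0000 raw=[18.7000 18.7000 17.0000]
Wrap final raw readings (mod 100): 18.7000 mod 100 = 18.7000; 18.7000 mod 100 = 18.7000; 17.0000 mod 100 = 17.0000

Answer: 18.7000 18.7000 17.0000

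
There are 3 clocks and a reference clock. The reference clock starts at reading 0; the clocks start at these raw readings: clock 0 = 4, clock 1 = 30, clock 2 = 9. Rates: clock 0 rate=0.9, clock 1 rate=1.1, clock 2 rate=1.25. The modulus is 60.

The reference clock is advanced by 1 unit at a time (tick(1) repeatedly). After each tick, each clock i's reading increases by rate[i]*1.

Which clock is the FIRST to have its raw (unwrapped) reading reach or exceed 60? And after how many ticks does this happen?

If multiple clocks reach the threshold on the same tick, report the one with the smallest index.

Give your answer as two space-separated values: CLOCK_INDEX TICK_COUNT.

clock 0: start=4, rate=0.9, needs 60-4 = 56; ticks = ceil(56/0.9) = ceil(62.2222) = 63; reading at tick 63 = 4 + 0.9*63 = 60.7000
clock 1: start=30, rate=1.1, needs 60-30 = 30; ticks = ceil(30/1.1) = ceil(27.2727) = 28; reading at tick 28 = 30 + 1.1*28 = 60.8000
clock 2: start=9, rate=1.25, needs 60-9 = 51; ticks = ceil(51/1.25) = ceil(40.8000) = 41; reading at tick 41 = 9 + 1.25*41 = 60.2500
Minimum tick count = 28; winners = [1]; smallest index = 1

Answer: 1 28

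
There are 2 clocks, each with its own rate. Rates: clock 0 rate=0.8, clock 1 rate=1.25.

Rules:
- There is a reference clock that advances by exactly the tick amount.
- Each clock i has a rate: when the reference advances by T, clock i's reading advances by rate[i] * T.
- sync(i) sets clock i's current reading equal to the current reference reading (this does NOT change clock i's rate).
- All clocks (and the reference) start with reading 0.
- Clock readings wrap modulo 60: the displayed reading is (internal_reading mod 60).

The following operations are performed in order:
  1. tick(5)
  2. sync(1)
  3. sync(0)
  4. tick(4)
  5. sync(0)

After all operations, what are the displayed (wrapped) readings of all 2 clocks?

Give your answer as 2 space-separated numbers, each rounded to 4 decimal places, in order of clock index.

After op 1 tick(5): ref=5.0000 raw=[4.0000 6.2500]
After op 2 sync(1): ref=5.0000 raw=[4.0000 5.0000]
After op 3 sync(0): ref=5.0000 raw=[5.0000 5.0000]
After op 4 tick(4): ref=9.0000 raw=[8.2000 10.0000]
After op 5 sync(0): ref=9.0000 raw=[9.0000 10.0000]
Wrap final raw readings (mod 60): 9.0000 mod 60 = 9.0000; 10.0000 mod 60 = 10.0000

Answer: 9.0000 10.0000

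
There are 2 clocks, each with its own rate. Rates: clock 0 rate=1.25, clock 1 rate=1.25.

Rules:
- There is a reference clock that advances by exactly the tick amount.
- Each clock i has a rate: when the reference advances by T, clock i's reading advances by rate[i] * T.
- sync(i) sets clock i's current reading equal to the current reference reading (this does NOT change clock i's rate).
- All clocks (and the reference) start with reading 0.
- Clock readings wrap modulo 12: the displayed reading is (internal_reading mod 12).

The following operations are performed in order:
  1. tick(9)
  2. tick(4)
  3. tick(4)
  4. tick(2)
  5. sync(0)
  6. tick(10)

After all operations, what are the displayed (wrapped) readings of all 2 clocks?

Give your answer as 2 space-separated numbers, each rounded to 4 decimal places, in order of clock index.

After op 1 tick(9): ref=9.0000 raw=[11.2500 11.2500]
After op 2 tick(4): ref=13.0000 raw=[16.2500 16.2500]
After op 3 tick(4): ref=17.0000 raw=[21.2500 21.2500]
After op 4 tick(2): ref=19.0000 raw=[23.7500 23.7500]
After op 5 sync(0): ref=19.0000 raw=[19.0000 23.7500]
After op 6 tick(10): ref=29.0000 raw=[31.5000 36.2500]
Wrap final raw readings (mod 12): 31.5000 mod 12 = 7.5000; 36.2500 mod 12 = 0.2500

Answer: 7.5000 0.2500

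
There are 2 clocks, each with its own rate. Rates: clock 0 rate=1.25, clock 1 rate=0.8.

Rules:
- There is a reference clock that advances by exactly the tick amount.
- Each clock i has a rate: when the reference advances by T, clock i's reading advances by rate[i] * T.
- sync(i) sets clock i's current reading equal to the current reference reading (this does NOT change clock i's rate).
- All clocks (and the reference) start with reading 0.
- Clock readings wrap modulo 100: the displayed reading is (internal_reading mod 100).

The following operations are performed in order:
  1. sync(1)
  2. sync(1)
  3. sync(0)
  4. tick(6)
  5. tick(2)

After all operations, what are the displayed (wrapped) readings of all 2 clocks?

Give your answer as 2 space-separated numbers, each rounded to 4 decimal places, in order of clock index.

After op 1 sync(1): ref=0.0000 raw=[0.0000 0.0000]
After op 2 sync(1): ref=0.0000 raw=[0.0000 0.0000]
After op 3 sync(0): ref=0.0000 raw=[0.0000 0.0000]
After op 4 tick(6): ref=6.0000 raw=[7.5000 4.8000]
After op 5 tick(2): ref=8.0000 raw=[10.0000 6.4000]
Wrap final raw readings (mod 100): 10.0000 mod 100 = 10.0000; 6.4000 mod 100 = 6.4000

Answer: 10.0000 6.4000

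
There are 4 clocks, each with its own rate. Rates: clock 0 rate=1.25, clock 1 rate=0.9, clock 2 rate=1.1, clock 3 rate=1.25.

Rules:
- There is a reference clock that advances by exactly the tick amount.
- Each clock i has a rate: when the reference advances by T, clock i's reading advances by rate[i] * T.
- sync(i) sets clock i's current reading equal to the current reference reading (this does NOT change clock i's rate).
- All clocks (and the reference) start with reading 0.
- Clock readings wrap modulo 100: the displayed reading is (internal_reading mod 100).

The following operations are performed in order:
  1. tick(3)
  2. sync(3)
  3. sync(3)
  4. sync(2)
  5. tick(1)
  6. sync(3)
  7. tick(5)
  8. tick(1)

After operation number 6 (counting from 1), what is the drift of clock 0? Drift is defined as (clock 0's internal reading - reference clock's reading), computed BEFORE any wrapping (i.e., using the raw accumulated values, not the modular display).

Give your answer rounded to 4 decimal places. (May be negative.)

After op 1 tick(3): ref=3.0000 raw=[3.7500 2.7000 3.3000 3.7500]
After op 2 sync(3): ref=3.0000 raw=[3.7500 2.7000 3.3000 3.0000]
After op 3 sync(3): ref=3.0000 raw=[3.7500 2.7000 3.3000 3.0000]
After op 4 sync(2): ref=3.0000 raw=[3.7500 2.7000 3.0000 3.0000]
After op 5 tick(1): ref=4.0000 raw=[5.0000 3.6000 4.1000 4.2500]
After op 6 sync(3): ref=4.0000 raw=[5.0000 3.6000 4.1000 4.0000]
Drift of clock 0 after op 6: 5.0000 - 4.0000 = 1.0000

Answer: 1.0000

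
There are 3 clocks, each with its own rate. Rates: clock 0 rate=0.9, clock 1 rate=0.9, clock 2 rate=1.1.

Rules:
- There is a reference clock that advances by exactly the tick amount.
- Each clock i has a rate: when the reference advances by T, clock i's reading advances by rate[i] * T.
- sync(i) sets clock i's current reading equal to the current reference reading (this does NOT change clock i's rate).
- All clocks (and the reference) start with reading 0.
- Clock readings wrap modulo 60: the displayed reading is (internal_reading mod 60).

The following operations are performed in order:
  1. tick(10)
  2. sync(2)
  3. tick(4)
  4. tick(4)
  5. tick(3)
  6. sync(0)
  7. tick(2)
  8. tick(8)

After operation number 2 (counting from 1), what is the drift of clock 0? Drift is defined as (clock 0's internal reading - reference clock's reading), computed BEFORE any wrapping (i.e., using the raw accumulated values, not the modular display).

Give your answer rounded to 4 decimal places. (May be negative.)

Answer: -1.0000

Derivation:
After op 1 tick(10): ref=10.0000 raw=[9.0000 9.0000 11.0000]
After op 2 sync(2): ref=10.0000 raw=[9.0000 9.0000 10.0000]
Drift of clock 0 after op 2: 9.0000 - 10.0000 = -1.0000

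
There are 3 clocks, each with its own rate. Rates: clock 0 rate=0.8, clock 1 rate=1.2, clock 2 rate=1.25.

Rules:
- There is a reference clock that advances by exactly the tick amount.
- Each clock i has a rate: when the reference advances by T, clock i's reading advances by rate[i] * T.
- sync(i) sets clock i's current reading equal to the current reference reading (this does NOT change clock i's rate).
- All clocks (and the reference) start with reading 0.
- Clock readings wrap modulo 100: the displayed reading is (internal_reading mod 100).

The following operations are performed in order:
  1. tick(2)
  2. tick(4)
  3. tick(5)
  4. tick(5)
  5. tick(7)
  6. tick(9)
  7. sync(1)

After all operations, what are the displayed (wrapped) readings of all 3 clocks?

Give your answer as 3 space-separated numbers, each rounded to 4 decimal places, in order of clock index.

After op 1 tick(2): ref=2.0000 raw=[1.6000 2.4000 2.5000]
After op 2 tick(4): ref=6.0000 raw=[4.8000 7.2000 7.5000]
After op 3 tick(5): ref=11.0000 raw=[8.8000 13.2000 13.7500]
After op 4 tick(5): ref=16.0000 raw=[12.8000 19.2000 20.0000]
After op 5 tick(7): ref=23.0000 raw=[18.4000 27.6000 28.7500]
After op 6 tick(9): ref=32.0000 raw=[25.6000 38.4000 40.0000]
After op 7 sync(1): ref=32.0000 raw=[25.6000 32.0000 40.0000]
Wrap final raw readings (mod 100): 25.6000 mod 100 = 25.6000; 32.0000 mod 100 = 32.0000; 40.0000 mod 100 = 40.0000

Answer: 25.6000 32.0000 40.0000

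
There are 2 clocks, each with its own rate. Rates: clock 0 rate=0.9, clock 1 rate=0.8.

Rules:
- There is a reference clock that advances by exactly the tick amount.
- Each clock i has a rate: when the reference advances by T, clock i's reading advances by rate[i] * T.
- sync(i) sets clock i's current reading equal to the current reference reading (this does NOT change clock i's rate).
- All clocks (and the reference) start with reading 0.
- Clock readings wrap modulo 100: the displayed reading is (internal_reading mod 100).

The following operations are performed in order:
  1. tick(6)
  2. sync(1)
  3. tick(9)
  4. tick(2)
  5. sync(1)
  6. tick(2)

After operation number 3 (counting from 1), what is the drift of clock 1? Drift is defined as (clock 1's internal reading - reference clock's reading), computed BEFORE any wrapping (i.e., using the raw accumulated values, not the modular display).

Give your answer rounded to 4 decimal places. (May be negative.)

After op 1 tick(6): ref=6.0000 raw=[5.4000 4.8000]
After op 2 sync(1): ref=6.0000 raw=[5.4000 6.0000]
After op 3 tick(9): ref=15.0000 raw=[13.5000 13.2000]
Drift of clock 1 after op 3: 13.2000 - 15.0000 = -1.8000

Answer: -1.8000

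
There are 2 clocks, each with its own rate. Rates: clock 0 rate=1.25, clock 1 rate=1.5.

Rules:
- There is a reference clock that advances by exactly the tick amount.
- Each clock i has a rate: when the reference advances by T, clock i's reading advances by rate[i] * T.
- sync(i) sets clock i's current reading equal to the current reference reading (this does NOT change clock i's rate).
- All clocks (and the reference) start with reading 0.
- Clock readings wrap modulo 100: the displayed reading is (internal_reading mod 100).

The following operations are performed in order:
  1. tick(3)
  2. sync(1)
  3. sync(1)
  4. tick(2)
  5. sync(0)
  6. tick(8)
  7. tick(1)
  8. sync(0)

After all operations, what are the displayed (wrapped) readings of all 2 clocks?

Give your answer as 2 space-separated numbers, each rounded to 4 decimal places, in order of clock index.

Answer: 14.0000 19.5000

Derivation:
After op 1 tick(3): ref=3.0000 raw=[3.7500 4.5000]
After op 2 sync(1): ref=3.0000 raw=[3.7500 3.0000]
After op 3 sync(1): ref=3.0000 raw=[3.7500 3.0000]
After op 4 tick(2): ref=5.0000 raw=[6.2500 6.0000]
After op 5 sync(0): ref=5.0000 raw=[5.0000 6.0000]
After op 6 tick(8): ref=13.0000 raw=[15.0000 18.0000]
After op 7 tick(1): ref=14.0000 raw=[16.2500 19.5000]
After op 8 sync(0): ref=14.0000 raw=[14.0000 19.5000]
Wrap final raw readings (mod 100): 14.0000 mod 100 = 14.0000; 19.5000 mod 100 = 19.5000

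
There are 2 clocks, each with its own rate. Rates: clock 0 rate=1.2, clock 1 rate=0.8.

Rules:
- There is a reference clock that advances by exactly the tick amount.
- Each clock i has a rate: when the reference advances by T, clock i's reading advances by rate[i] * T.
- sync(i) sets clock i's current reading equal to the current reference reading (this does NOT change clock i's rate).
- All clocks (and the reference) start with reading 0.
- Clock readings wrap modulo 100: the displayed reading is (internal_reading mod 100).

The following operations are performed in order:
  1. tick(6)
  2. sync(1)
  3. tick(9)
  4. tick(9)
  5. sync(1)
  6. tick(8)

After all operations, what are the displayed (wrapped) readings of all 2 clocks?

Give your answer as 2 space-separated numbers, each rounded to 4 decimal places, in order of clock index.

After op 1 tick(6): ref=6.0000 raw=[7.2000 4.8000]
After op 2 sync(1): ref=6.0000 raw=[7.2000 6.0000]
After op 3 tick(9): ref=15.0000 raw=[18.0000 13.2000]
After op 4 tick(9): ref=24.0000 raw=[28.8000 20.4000]
After op 5 sync(1): ref=24.0000 raw=[28.8000 24.0000]
After op 6 tick(8): ref=32.0000 raw=[38.4000 30.4000]
Wrap final raw readings (mod 100): 38.4000 mod 100 = 38.4000; 30.4000 mod 100 = 30.4000

Answer: 38.4000 30.4000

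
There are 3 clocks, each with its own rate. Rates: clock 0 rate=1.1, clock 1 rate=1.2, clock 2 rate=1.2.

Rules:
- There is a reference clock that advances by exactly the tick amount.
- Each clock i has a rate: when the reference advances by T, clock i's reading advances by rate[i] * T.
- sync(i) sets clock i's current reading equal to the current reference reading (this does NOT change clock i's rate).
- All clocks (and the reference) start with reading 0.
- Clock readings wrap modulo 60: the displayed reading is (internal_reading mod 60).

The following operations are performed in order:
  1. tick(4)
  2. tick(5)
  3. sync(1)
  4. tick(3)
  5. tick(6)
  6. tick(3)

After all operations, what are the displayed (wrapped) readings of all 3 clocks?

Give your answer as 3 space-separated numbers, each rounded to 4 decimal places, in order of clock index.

Answer: 23.1000 23.4000 25.2000

Derivation:
After op 1 tick(4): ref=4.0000 raw=[4.4000 4.8000 4.8000]
After op 2 tick(5): ref=9.0000 raw=[9.9000 10.8000 10.8000]
After op 3 sync(1): ref=9.0000 raw=[9.9000 9.0000 10.8000]
After op 4 tick(3): ref=12.0000 raw=[13.2000 12.6000 14.4000]
After op 5 tick(6): ref=18.0000 raw=[19.8000 19.8000 21.6000]
After op 6 tick(3): ref=21.0000 raw=[23.1000 23.4000 25.2000]
Wrap final raw readings (mod 60): 23.1000 mod 60 = 23.1000; 23.4000 mod 60 = 23.4000; 25.2000 mod 60 = 25.2000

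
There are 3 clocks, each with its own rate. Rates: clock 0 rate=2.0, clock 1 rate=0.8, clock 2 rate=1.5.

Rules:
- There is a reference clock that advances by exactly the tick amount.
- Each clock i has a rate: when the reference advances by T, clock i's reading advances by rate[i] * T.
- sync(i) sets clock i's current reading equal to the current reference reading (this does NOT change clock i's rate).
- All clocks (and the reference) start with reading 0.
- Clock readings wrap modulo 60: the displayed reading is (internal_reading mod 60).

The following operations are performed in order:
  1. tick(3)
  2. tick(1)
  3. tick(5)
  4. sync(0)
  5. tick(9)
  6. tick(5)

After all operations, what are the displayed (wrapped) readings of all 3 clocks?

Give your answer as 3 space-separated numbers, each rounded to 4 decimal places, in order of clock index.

Answer: 37.0000 18.4000 34.5000

Derivation:
After op 1 tick(3): ref=3.0000 raw=[6.0000 2.4000 4.5000]
After op 2 tick(1): ref=4.0000 raw=[8.0000 3.2000 6.0000]
After op 3 tick(5): ref=9.0000 raw=[18.0000 7.2000 13.5000]
After op 4 sync(0): ref=9.0000 raw=[9.0000 7.2000 13.5000]
After op 5 tick(9): ref=18.0000 raw=[27.0000 14.4000 27.0000]
After op 6 tick(5): ref=23.0000 raw=[37.0000 18.4000 34.5000]
Wrap final raw readings (mod 60): 37.0000 mod 60 = 37.0000; 18.4000 mod 60 = 18.4000; 34.5000 mod 60 = 34.5000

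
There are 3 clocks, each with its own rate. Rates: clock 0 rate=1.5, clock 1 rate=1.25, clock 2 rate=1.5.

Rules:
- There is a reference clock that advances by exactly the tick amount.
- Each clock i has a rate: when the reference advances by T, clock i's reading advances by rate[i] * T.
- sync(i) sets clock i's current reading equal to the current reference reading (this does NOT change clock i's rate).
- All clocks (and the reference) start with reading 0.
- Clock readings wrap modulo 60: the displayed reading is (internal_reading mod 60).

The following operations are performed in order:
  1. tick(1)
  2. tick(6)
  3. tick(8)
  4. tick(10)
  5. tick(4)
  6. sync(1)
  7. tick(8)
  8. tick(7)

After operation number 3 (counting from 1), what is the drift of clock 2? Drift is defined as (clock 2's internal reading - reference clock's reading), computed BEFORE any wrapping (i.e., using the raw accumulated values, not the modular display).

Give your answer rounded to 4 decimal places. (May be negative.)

After op 1 tick(1): ref=1.0000 raw=[1.5000 1.2500 1.5000]
After op 2 tick(6): ref=7.0000 raw=[10.5000 8.7500 10.5000]
After op 3 tick(8): ref=15.0000 raw=[22.5000 18.7500 22.5000]
Drift of clock 2 after op 3: 22.5000 - 15.0000 = 7.5000

Answer: 7.5000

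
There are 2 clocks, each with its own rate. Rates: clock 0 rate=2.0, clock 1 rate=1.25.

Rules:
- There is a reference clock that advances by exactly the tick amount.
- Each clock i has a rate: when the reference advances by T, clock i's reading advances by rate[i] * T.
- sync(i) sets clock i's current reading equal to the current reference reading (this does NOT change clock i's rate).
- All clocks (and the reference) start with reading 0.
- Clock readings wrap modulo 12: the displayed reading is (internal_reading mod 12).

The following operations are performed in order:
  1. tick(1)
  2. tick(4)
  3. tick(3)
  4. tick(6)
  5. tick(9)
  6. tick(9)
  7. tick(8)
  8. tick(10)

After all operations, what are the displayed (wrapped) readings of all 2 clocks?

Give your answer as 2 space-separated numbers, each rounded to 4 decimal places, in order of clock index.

After op 1 tick(1): ref=1.0000 raw=[2.0000 1.2500]
After op 2 tick(4): ref=5.0000 raw=[10.0000 6.2500]
After op 3 tick(3): ref=8.0000 raw=[16.0000 10.0000]
After op 4 tick(6): ref=14.0000 raw=[28.0000 17.5000]
After op 5 tick(9): ref=23.0000 raw=[46.0000 28.7500]
After op 6 tick(9): ref=32.0000 raw=[64.0000 40.0000]
After op 7 tick(8): ref=40.0000 raw=[80.0000 50.0000]
After op 8 tick(10): ref=50.0000 raw=[100.0000 62.5000]
Wrap final raw readings (mod 12): 100.0000 mod 12 = 4.0000; 62.5000 mod 12 = 2.5000

Answer: 4.0000 2.5000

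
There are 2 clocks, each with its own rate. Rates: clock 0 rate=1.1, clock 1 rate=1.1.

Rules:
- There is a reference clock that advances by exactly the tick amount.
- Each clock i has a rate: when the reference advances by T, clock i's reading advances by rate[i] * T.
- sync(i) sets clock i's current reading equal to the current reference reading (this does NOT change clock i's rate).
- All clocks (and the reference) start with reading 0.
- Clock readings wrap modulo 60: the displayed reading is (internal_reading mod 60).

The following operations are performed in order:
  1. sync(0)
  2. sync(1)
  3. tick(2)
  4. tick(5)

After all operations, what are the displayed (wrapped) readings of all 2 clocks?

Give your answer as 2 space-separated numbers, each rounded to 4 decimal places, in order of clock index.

Answer: 7.7000 7.7000

Derivation:
After op 1 sync(0): ref=0.0000 raw=[0.0000 0.0000]
After op 2 sync(1): ref=0.0000 raw=[0.0000 0.0000]
After op 3 tick(2): ref=2.0000 raw=[2.2000 2.2000]
After op 4 tick(5): ref=7.0000 raw=[7.7000 7.7000]
Wrap final raw readings (mod 60): 7.7000 mod 60 = 7.7000; 7.7000 mod 60 = 7.7000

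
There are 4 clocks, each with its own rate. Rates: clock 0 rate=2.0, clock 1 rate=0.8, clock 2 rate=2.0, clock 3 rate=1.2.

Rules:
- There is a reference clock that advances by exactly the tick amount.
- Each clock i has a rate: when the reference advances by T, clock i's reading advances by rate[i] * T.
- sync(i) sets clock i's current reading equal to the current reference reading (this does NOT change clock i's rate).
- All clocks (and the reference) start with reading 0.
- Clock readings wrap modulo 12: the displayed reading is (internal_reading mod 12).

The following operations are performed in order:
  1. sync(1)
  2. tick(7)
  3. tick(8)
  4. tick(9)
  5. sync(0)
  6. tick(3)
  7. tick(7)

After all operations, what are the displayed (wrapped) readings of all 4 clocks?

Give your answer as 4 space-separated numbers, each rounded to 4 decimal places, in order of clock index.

After op 1 sync(1): ref=0.0000 raw=[0.0000 0.0000 0.0000 0.0000]
After op 2 tick(7): ref=7.0000 raw=[14.0000 5.6000 14.0000 8.4000]
After op 3 tick(8): ref=15.0000 raw=[30.0000 12.0000 30.0000 18.0000]
After op 4 tick(9): ref=24.0000 raw=[48.0000 19.2000 48.0000 28.8000]
After op 5 sync(0): ref=24.0000 raw=[24.0000 19.2000 48.0000 28.8000]
After op 6 tick(3): ref=27.0000 raw=[30.0000 21.6000 54.0000 32.4000]
After op 7 tick(7): ref=34.0000 raw=[44.0000 27.2000 68.0000 40.8000]
Wrap final raw readings (mod 12): 44.0000 mod 12 = 8.0000; 27.2000 mod 12 = 3.2000; 68.0000 mod 12 = 8.0000; 40.8000 mod 12 = 4.8000

Answer: 8.0000 3.2000 8.0000 4.8000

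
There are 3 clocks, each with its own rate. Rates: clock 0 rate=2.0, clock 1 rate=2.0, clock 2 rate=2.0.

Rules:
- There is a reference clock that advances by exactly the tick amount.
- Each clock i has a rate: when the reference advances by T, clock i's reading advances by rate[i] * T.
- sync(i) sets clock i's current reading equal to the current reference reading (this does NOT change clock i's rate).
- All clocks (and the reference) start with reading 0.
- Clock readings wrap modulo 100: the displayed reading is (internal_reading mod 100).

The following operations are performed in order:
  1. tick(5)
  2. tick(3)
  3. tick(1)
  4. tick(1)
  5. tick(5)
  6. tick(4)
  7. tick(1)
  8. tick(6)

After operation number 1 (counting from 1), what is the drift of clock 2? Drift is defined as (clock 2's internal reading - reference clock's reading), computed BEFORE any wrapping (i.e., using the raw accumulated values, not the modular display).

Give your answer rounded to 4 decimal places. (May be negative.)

Answer: 5.0000

Derivation:
After op 1 tick(5): ref=5.0000 raw=[10.0000 10.0000 10.0000]
Drift of clock 2 after op 1: 10.0000 - 5.0000 = 5.0000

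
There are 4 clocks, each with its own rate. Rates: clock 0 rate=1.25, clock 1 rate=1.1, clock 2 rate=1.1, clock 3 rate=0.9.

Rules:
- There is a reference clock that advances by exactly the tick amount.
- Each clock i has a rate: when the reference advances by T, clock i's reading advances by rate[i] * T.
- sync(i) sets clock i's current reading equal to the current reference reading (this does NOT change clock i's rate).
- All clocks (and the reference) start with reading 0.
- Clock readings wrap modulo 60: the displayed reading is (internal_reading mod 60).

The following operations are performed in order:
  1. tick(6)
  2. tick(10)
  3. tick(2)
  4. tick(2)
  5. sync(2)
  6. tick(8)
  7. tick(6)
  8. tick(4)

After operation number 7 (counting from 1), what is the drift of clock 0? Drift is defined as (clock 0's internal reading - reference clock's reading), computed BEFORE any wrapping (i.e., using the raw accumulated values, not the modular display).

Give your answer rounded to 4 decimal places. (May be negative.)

Answer: 8.5000

Derivation:
After op 1 tick(6): ref=6.0000 raw=[7.5000 6.6000 6.6000 5.4000]
After op 2 tick(10): ref=16.0000 raw=[20.0000 17.6000 17.6000 14.4000]
After op 3 tick(2): ref=18.0000 raw=[22.5000 19.8000 19.8000 16.2000]
After op 4 tick(2): ref=20.0000 raw=[25.0000 22.0000 22.0000 18.0000]
After op 5 sync(2): ref=20.0000 raw=[25.0000 22.0000 20.0000 18.0000]
After op 6 tick(8): ref=28.0000 raw=[35.0000 30.8000 28.8000 25.2000]
After op 7 tick(6): ref=34.0000 raw=[42.5000 37.4000 35.4000 30.6000]
Drift of clock 0 after op 7: 42.5000 - 34.0000 = 8.5000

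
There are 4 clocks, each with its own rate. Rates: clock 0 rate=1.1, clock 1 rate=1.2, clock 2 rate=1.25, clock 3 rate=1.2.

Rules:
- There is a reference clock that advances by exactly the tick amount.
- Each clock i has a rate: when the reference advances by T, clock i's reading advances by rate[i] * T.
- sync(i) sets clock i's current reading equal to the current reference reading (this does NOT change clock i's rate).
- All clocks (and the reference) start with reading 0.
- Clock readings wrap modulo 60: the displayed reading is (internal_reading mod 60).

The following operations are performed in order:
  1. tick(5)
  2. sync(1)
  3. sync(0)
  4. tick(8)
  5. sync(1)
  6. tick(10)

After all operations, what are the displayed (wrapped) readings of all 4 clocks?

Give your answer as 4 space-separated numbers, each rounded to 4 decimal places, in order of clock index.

After op 1 tick(5): ref=5.0000 raw=[5.5000 6.0000 6.2500 6.0000]
After op 2 sync(1): ref=5.0000 raw=[5.5000 5.0000 6.2500 6.0000]
After op 3 sync(0): ref=5.0000 raw=[5.0000 5.0000 6.2500 6.0000]
After op 4 tick(8): ref=13.0000 raw=[13.8000 14.6000 16.2500 15.6000]
After op 5 sync(1): ref=13.0000 raw=[13.8000 13.0000 16.2500 15.6000]
After op 6 tick(10): ref=23.0000 raw=[24.8000 25.0000 28.7500 27.6000]
Wrap final raw readings (mod 60): 24.8000 mod 60 = 24.8000; 25.0000 mod 60 = 25.0000; 28.7500 mod 60 = 28.7500; 27.6000 mod 60 = 27.6000

Answer: 24.8000 25.0000 28.7500 27.6000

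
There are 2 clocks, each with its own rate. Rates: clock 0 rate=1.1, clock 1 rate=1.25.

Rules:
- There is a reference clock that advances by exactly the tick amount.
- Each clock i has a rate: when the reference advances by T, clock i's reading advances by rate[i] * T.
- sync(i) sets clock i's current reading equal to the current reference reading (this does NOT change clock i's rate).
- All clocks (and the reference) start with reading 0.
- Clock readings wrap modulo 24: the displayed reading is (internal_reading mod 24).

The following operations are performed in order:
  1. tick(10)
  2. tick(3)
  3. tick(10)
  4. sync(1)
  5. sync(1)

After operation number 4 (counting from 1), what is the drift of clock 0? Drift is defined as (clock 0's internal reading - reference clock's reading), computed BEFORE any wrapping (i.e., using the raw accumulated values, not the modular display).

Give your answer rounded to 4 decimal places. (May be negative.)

After op 1 tick(10): ref=10.0000 raw=[11.0000 12.5000]
After op 2 tick(3): ref=13.0000 raw=[14.3000 16.2500]
After op 3 tick(10): ref=23.0000 raw=[25.3000 28.7500]
After op 4 sync(1): ref=23.0000 raw=[25.3000 23.0000]
Drift of clock 0 after op 4: 25.3000 - 23.0000 = 2.3000

Answer: 2.3000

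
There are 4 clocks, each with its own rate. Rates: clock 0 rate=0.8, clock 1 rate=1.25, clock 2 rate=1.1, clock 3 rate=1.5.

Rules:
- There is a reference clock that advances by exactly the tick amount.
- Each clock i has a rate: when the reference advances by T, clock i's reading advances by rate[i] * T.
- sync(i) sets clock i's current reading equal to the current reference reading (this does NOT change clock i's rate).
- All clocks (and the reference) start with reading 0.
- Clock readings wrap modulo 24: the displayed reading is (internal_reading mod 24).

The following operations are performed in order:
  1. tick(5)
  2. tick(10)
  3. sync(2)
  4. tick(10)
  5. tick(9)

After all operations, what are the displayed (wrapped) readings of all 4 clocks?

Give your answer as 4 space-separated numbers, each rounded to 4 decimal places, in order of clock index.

Answer: 3.2000 18.5000 11.9000 3.0000

Derivation:
After op 1 tick(5): ref=5.0000 raw=[4.0000 6.2500 5.5000 7.5000]
After op 2 tick(10): ref=15.0000 raw=[12.0000 18.7500 16.5000 22.5000]
After op 3 sync(2): ref=15.0000 raw=[12.0000 18.7500 15.0000 22.5000]
After op 4 tick(10): ref=25.0000 raw=[20.0000 31.2500 26.0000 37.5000]
After op 5 tick(9): ref=34.0000 raw=[27.2000 42.5000 35.9000 51.0000]
Wrap final raw readings (mod 24): 27.2000 mod 24 = 3.2000; 42.5000 mod 24 = 18.5000; 35.9000 mod 24 = 11.9000; 51.0000 mod 24 = 3.0000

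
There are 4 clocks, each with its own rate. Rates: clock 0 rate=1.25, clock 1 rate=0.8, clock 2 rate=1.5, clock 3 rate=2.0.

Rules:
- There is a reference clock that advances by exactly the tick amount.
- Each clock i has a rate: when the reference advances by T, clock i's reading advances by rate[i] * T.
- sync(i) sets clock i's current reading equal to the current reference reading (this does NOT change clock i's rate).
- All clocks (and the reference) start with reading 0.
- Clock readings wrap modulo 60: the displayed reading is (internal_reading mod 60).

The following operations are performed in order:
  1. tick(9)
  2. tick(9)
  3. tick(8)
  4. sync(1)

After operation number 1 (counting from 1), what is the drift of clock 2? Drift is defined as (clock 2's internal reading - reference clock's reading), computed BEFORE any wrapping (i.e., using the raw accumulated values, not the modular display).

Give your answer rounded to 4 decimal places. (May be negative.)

Answer: 4.5000

Derivation:
After op 1 tick(9): ref=9.0000 raw=[11.2500 7.2000 13.5000 18.0000]
Drift of clock 2 after op 1: 13.5000 - 9.0000 = 4.5000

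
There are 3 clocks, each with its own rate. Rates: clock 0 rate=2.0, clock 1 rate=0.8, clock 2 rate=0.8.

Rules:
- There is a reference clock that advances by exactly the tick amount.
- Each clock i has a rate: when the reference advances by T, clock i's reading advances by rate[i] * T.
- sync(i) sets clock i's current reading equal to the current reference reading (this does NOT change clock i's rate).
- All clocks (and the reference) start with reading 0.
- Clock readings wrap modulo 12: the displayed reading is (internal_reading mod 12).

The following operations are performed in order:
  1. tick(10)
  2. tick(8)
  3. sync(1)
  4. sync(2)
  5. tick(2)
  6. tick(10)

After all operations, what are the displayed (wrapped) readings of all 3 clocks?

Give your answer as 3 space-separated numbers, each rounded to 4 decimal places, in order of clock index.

Answer: 0.0000 3.6000 3.6000

Derivation:
After op 1 tick(10): ref=10.0000 raw=[20.0000 8.0000 8.0000]
After op 2 tick(8): ref=18.0000 raw=[36.0000 14.4000 14.4000]
After op 3 sync(1): ref=18.0000 raw=[36.0000 18.0000 14.4000]
After op 4 sync(2): ref=18.0000 raw=[36.0000 18.0000 18.0000]
After op 5 tick(2): ref=20.0000 raw=[40.0000 19.6000 19.6000]
After op 6 tick(10): ref=30.0000 raw=[60.0000 27.6000 27.6000]
Wrap final raw readings (mod 12): 60.0000 mod 12 = 0.0000; 27.6000 mod 12 = 3.6000; 27.6000 mod 12 = 3.6000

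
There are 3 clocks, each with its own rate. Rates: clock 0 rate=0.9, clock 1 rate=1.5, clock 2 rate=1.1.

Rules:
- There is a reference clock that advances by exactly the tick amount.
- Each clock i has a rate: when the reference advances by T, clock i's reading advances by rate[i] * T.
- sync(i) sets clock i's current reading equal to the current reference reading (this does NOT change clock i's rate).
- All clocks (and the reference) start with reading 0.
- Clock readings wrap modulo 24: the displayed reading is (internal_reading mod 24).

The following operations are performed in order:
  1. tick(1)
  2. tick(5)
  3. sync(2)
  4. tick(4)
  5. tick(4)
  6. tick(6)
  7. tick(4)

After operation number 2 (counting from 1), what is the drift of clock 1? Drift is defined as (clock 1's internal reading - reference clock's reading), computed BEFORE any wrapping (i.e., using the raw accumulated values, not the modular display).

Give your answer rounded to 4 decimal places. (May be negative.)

Answer: 3.0000

Derivation:
After op 1 tick(1): ref=1.0000 raw=[0.9000 1.5000 1.1000]
After op 2 tick(5): ref=6.0000 raw=[5.4000 9.0000 6.6000]
Drift of clock 1 after op 2: 9.0000 - 6.0000 = 3.0000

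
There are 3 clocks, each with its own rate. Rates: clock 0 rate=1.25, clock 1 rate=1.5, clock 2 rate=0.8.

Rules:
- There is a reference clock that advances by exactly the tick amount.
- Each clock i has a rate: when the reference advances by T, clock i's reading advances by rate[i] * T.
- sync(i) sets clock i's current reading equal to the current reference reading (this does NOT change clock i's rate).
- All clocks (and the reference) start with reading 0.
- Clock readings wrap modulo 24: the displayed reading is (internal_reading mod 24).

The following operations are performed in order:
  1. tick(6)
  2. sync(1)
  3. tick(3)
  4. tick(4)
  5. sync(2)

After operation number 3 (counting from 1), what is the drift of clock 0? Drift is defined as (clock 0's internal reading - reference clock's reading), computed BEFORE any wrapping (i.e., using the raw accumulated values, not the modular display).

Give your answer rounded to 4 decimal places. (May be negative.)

Answer: 2.2500

Derivation:
After op 1 tick(6): ref=6.0000 raw=[7.5000 9.0000 4.8000]
After op 2 sync(1): ref=6.0000 raw=[7.5000 6.0000 4.8000]
After op 3 tick(3): ref=9.0000 raw=[11.2500 10.5000 7.2000]
Drift of clock 0 after op 3: 11.2500 - 9.0000 = 2.2500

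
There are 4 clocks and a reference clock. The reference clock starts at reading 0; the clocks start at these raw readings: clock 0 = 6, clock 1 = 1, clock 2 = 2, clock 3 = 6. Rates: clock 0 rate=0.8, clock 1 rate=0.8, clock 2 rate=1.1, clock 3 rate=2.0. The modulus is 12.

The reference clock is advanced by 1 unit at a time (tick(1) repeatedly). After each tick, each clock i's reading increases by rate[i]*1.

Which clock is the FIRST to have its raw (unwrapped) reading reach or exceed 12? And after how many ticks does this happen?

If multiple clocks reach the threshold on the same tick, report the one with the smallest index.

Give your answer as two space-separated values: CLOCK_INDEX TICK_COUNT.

clock 0: start=6, rate=0.8, needs 12-6 = 6; ticks = ceil(6/0.8) = ceil(7.5000) = 8; reading at tick 8 = 6 + 0.8*8 = 12.4000
clock 1: start=1, rate=0.8, needs 12-1 = 11; ticks = ceil(11/0.8) = ceil(13.7500) = 14; reading at tick 14 = 1 + 0.8*14 = 12.2000
clock 2: start=2, rate=1.1, needs 12-2 = 10; ticks = ceil(10/1.1) = ceil(9.0909) = 10; reading at tick 10 = 2 + 1.1*10 = 13.0000
clock 3: start=6, rate=2.0, needs 12-6 = 6; ticks = ceil(6/2.0) = ceil(3.0000) = 3; reading at tick 3 = 6 + 2.0*3 = 12.0000
Minimum tick count = 3; winners = [3]; smallest index = 3

Answer: 3 3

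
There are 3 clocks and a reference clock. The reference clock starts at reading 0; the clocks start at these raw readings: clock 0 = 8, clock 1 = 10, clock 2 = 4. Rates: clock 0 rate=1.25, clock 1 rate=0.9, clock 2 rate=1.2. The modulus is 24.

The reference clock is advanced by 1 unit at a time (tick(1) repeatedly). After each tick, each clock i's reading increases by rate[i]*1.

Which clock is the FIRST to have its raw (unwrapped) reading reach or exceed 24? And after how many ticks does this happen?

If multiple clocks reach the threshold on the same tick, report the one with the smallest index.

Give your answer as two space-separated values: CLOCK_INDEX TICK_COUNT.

clock 0: start=8, rate=1.25, needs 24-8 = 16; ticks = ceil(16/1.25) = ceil(12.8000) = 13; reading at tick 13 = 8 + 1.25*13 = 24.2500
clock 1: start=10, rate=0.9, needs 24-10 = 14; ticks = ceil(14/0.9) = ceil(15.5556) = 16; reading at tick 16 = 10 + 0.9*16 = 24.4000
clock 2: start=4, rate=1.2, needs 24-4 = 20; ticks = ceil(20/1.2) = ceil(16.6667) = 17; reading at tick 17 = 4 + 1.2*17 = 24.4000
Minimum tick count = 13; winners = [0]; smallest index = 0

Answer: 0 13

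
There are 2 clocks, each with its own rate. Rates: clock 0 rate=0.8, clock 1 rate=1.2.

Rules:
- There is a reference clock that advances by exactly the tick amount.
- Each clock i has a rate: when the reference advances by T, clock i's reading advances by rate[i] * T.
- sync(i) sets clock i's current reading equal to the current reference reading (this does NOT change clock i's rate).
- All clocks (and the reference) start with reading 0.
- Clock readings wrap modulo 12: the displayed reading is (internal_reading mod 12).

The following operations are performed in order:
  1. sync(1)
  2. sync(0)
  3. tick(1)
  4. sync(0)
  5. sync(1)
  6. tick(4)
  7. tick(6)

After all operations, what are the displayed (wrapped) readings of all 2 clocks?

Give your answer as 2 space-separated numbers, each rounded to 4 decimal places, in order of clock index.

Answer: 9.0000 1.0000

Derivation:
After op 1 sync(1): ref=0.0000 raw=[0.0000 0.0000]
After op 2 sync(0): ref=0.0000 raw=[0.0000 0.0000]
After op 3 tick(1): ref=1.0000 raw=[0.8000 1.2000]
After op 4 sync(0): ref=1.0000 raw=[1.0000 1.2000]
After op 5 sync(1): ref=1.0000 raw=[1.0000 1.0000]
After op 6 tick(4): ref=5.0000 raw=[4.2000 5.8000]
After op 7 tick(6): ref=11.0000 raw=[9.0000 13.0000]
Wrap final raw readings (mod 12): 9.0000 mod 12 = 9.0000; 13.0000 mod 12 = 1.0000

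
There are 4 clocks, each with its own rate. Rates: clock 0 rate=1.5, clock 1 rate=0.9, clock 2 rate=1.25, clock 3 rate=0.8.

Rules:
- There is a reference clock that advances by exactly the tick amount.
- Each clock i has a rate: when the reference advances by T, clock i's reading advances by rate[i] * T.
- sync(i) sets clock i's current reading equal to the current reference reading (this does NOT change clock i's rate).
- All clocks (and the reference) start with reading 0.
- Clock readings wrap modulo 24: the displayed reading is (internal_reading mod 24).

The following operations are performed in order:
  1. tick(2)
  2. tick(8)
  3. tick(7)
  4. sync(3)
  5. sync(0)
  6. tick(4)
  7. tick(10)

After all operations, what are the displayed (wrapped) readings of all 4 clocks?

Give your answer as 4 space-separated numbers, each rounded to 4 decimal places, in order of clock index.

Answer: 14.0000 3.9000 14.7500 4.2000

Derivation:
After op 1 tick(2): ref=2.0000 raw=[3.0000 1.8000 2.5000 1.6000]
After op 2 tick(8): ref=10.0000 raw=[15.0000 9.0000 12.5000 8.0000]
After op 3 tick(7): ref=17.0000 raw=[25.5000 15.3000 21.2500 13.6000]
After op 4 sync(3): ref=17.0000 raw=[25.5000 15.3000 21.2500 17.0000]
After op 5 sync(0): ref=17.0000 raw=[17.0000 15.3000 21.2500 17.0000]
After op 6 tick(4): ref=21.0000 raw=[23.0000 18.9000 26.2500 20.2000]
After op 7 tick(10): ref=31.0000 raw=[38.0000 27.9000 38.7500 28.2000]
Wrap final raw readings (mod 24): 38.0000 mod 24 = 14.0000; 27.9000 mod 24 = 3.9000; 38.7500 mod 24 = 14.7500; 28.2000 mod 24 = 4.2000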